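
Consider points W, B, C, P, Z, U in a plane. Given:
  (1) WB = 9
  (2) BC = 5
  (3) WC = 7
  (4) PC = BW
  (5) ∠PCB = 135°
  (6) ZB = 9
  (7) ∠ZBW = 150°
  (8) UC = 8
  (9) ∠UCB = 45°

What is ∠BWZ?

Step 1: By the law of cosines on triangle WBZ: WZ² = 9² + 9² − 2·9·9·cos(150°) = 302.3, so WZ ≈ 17.39.
Step 2: By the inverse law of cosines on triangle BWZ: cos(∠BWZ) = (9² + 17.39² − 9²) / (2·9·17.39) = 302.3/312.96 = 0.9659, so ∠BWZ = 15°.

Therefore, the measure of angle ∠BWZ = 15°.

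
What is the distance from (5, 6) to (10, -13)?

The horizontal distance is |10 - 5| = 5 and the vertical distance is |-13 - 6| = 19.
By the Pythagorean theorem, d = sqrt(5^2 + 19^2) = sqrt(386).

sqrt(386)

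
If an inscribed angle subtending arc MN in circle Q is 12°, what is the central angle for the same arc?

The inscribed angle theorem states that a central angle is always twice any inscribed angle that subtends the same arc.
Since the inscribed angle is 12°, the central angle = 2 × 12° = 24°.

24°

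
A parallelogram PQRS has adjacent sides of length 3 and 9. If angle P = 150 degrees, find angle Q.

In a parallelogram, consecutive angles are supplementary (sum to 180°).
angle Q = 180 - angle P
angle Q = 180 - 150
angle Q = 30 degrees

30 degrees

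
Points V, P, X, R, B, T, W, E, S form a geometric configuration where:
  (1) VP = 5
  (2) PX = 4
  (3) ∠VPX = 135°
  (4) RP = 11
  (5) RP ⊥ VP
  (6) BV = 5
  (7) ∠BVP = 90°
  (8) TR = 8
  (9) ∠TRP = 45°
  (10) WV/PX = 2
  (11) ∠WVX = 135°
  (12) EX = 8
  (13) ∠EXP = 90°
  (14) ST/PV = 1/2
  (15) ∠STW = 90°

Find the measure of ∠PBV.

Step 1: By the law of cosines on triangle BVP: BP² = 5² + 5² − 2·5·5·cos(90°) = 50, so BP = 5·√2.
Step 2: By the inverse law of cosines on triangle PBV: cos(∠PBV) = ((5·√2)² + 5² − 5²) / (2·5·√2·5) = 50/70.71 = 0.7071, so ∠PBV = 45°.

Therefore, the measure of angle ∠PBV = 45°.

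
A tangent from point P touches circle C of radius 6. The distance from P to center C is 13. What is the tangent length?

tangent = √(d² - r²) = √(13² - 6²) = √(169 - 36) = √133 = sqrt(133)

sqrt(133)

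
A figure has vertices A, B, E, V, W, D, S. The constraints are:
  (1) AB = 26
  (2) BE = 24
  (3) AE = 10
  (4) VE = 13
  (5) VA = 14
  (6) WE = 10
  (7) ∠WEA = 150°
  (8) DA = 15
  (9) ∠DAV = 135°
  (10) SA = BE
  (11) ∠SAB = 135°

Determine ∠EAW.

Step 1: By the law of cosines on triangle AEW: AW² = 10² + 10² − 2·10·10·cos(150°) = 373.21, so AW ≈ 19.32.
Step 2: By the inverse law of cosines on triangle EAW: cos(∠EAW) = (10² + 19.32² − 10²) / (2·10·19.32) = 373.21/386.37 = 0.9659, so ∠EAW = 15°.

Therefore, the measure of angle ∠EAW = 15°.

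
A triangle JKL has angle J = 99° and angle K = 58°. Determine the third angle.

angle L = 180 - 99 - 58 = 23 degrees.

23 degrees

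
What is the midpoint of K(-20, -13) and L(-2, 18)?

The midpoint is the average of the coordinates:
x: (-20 + -2)/2 = -11
y: (-13 + 18)/2 = 5/2
Midpoint = (-11, 5/2)

(-11, 5/2)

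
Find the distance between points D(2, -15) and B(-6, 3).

The horizontal distance is |-6 - 2| = 8 and the vertical distance is |3 - -15| = 18.
By the Pythagorean theorem, d = sqrt(8^2 + 18^2) = sqrt(388) = 2*sqrt(97).

2*sqrt(97)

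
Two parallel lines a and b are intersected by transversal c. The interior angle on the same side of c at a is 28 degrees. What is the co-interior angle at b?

Co-interior angles sum to 180: 180 - 28 = 152 degrees.

152 degrees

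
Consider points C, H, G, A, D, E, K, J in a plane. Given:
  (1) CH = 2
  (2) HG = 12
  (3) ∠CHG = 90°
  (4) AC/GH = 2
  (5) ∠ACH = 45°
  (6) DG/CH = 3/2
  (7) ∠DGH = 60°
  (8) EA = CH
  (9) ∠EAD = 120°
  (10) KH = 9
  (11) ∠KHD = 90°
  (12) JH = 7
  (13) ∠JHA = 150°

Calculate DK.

From the given relations: DG = 3/2·CH = 3/2·2 = 3.
Step 1: By the law of cosines on triangle DGH: DH² = 3² + 12² − 2·3·12·cos(60°) = 117, so DH = 3·√13.
Step 2: By the law of cosines on triangle DHK: DK² = (3·√13)² + 9² − 2·3·√13·9·cos(90°) = 198, so DK = 3·√22.

Therefore, the length of DK = 3·√22.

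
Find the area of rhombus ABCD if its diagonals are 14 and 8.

The diagonals of a rhombus divide it into four right triangles.
Each triangle has legs 14/ 2 = 7 and 8/2 = 4, so each has area (1/2)*7*4 = 14.
Four such triangles give total area = (d1 * d2) / 2 = 56.

56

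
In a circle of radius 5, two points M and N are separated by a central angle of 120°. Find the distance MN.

Chord = 2(5) sin(60°) = 5*sqrt(3)

5*sqrt(3)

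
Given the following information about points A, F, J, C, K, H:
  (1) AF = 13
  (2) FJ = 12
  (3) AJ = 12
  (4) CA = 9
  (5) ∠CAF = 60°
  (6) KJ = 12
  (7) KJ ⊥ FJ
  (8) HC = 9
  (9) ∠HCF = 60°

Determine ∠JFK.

Step 1: By the law of cosines on triangle FJK: FK² = 12² + 12² − 2·12·12·cos(90°) = 288, so FK = 12·√2.
Step 2: By the inverse law of cosines on triangle JFK: cos(∠JFK) = (12² + (12·√2)² − 12²) / (2·12·12·√2) = 288/407.29 = 0.7071, so ∠JFK = 45°.

Therefore, the measure of angle ∠JFK = 45°.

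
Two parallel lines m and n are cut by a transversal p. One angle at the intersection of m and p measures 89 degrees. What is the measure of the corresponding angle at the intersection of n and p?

Corresponding angles formed by parallel lines and a transversal are equal.
The given angle is 89 degrees.
The corresponding angle = 89 degrees.

89 degrees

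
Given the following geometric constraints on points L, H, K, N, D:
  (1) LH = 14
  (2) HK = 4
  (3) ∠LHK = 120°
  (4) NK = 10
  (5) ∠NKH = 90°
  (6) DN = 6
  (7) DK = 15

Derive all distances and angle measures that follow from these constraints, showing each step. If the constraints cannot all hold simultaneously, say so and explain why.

The constraints are consistent.

Step 1: From LH = 14, HK = 4, and ∠LHK = 120°, by the law of cosines:
  LK² = LH² + HK² - 2·LH·HK·cos(120°) = 196 + 16 + 56 = 268
  LK = 2·√67

Step 2: From HK = 4, KN = 10, and ∠HKN = 90°, by the law of cosines:
  HN² = HK² + KN² - 2·HK·KN·cos(90°) = 16 + 100 - 0 = 116
  HN = 2·√29

Step 3: From KD = 15, KN = 10, DN = 6, by the inverse law of cosines:
  cos(∠DKN) = (KD² + KN² - DN²) / (2·KD·KN)
  ∠DKN = 15.56°

Step 4: From ND = 6, NK = 10, DK = 15, by the inverse law of cosines:
  cos(∠DNK) = (ND² + NK² - DK²) / (2·ND·NK)
  ∠DNK = 137.87°

Step 5: From DK = 15, DN = 6, KN = 10, by the inverse law of cosines:
  cos(∠KDN) = (DK² + DN² - KN²) / (2·DK·DN)
  ∠KDN = 26.56°

Step 6: From LH = 14, LK = 2·√67, HK = 4, by the inverse law of cosines:
  cos(∠HLK) = (LH² + LK² - HK²) / (2·LH·LK)
  ∠HLK = 12.22°

Step 7: From HK = 4, HN = 2·√29, KN = 10, by the inverse law of cosines:
  cos(∠KHN) = (HK² + HN² - KN²) / (2·HK·HN)
  ∠KHN = 68.2°

Step 8: From KH = 4, KL = 2·√67, HL = 14, by the inverse law of cosines:
  cos(∠HKL) = (KH² + KL² - HL²) / (2·KH·KL)
  ∠HKL = 47.78°

Step 9: From NH = 2·√29, NK = 10, HK = 4, by the inverse law of cosines:
  cos(∠HNK) = (NH² + NK² - HK²) / (2·NH·NK)
  ∠HNK = 21.8°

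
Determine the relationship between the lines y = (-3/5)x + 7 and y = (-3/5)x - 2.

Slope of line 1: m1 = -3/5
Slope of line 2: m2 = -3/5
Two lines are parallel if and only if they have equal slopes (or both are vertical).
Here m1 = m2 = -3/5, confirming the lines are parallel.

Parallel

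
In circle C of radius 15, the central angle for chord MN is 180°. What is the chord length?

Drop a perpendicular from the center to the chord, bisecting both the chord and the central angle.
Each half-chord = r sin(θ/2) = 15 sin(90°).
The full chord = 2 × 15 × sin(90°) = 30.

30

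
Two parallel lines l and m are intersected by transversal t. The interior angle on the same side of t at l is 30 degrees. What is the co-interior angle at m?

Co-interior angles sum to 180: 180 - 30 = 150 degrees.

150 degrees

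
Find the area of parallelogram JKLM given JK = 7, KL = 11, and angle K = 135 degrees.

Area = a * b * sin(theta)
Area = 7 * 11 * sin(135 degrees)
Area = 77 * sqrt(2)/2
Area = 77*sqrt(2)/2

77*sqrt(2)/2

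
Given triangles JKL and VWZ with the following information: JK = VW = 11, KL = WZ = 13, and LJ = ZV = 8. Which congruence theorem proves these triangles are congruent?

The given information matches SSS: All three pairs of corresponding sides are equal (Side-Side-Side).

SSS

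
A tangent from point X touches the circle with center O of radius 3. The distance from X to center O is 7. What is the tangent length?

Let T be the point of tangency. Then OT ⊥ XT (radius ⊥ tangent).
In right triangle OTX: OX² = OT² + XT²
7² = 3² + XT²
XT² = 40, XT = 2*sqrt(10)

2*sqrt(10)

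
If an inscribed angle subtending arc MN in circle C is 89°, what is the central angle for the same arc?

Central angle = 2 × 89° = 178° (inscribed angle theorem).

178°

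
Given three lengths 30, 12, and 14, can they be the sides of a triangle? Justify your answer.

Check the triangle inequality: 12 + 14 = 26 ≤ 30.
Since the sum of two sides does not exceed the third, no triangle can be formed.

No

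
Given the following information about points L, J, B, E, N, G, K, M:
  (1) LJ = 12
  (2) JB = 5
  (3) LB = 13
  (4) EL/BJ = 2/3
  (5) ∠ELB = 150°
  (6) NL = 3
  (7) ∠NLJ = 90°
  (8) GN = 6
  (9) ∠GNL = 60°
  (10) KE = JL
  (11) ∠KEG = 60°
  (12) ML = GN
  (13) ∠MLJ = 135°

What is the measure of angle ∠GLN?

Step 1: By the law of cosines on triangle LNG: LG² = 3² + 6² − 2·3·6·cos(60°) = 27, so LG = 3·√3.
Step 2: By the inverse law of cosines on triangle GLN: cos(∠GLN) = ((3·√3)² + 3² − 6²) / (2·3·√3·3) = 0/31.18 = 0, so ∠GLN = 90°.

Therefore, the measure of angle ∠GLN = 90°.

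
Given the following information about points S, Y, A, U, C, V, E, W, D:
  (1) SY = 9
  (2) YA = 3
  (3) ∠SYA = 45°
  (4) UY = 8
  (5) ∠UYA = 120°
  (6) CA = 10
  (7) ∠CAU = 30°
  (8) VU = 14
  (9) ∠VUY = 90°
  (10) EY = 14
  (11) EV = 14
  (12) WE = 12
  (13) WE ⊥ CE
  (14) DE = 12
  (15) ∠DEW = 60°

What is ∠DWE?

Step 1: By the law of cosines on triangle WED: WD² = 12² + 12² − 2·12·12·cos(60°) = 144, so WD = 12.
Step 2: By the inverse law of cosines on triangle DWE: cos(∠DWE) = (12² + 12² − 12²) / (2·12·12) = 144/288 = 0.5, so ∠DWE = 60°.

Therefore, the measure of angle ∠DWE = 60°.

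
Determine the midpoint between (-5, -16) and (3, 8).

The midpoint is the average of the coordinates:
x: (-5 + 3)/2 = -1
y: (-16 + 8)/2 = -4
Midpoint = (-1, -4)

(-1, -4)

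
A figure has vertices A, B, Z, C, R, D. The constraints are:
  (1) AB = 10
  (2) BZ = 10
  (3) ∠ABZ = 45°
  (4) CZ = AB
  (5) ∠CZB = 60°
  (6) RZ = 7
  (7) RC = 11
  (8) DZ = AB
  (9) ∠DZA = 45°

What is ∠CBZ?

From the given relations: CZ = AB = 10.
Step 1: By the law of cosines on triangle BZC: BC² = 10² + 10² − 2·10·10·cos(60°) = 100, so BC = 10.
Step 2: By the inverse law of cosines on triangle CBZ: cos(∠CBZ) = (10² + 10² − 10²) / (2·10·10) = 100/200 = 0.5, so ∠CBZ = 60°.

Therefore, the measure of angle ∠CBZ = 60°.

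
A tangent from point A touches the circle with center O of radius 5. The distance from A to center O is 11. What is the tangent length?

The tangent, radius, and line from the external point to the center form a right triangle.
The right angle is where the tangent meets the radius.
By the Pythagorean theorem: tangent² + 5² = 11²
tangent² = 121 - 25 = 96
tangent = 4*sqrt(6)

4*sqrt(6)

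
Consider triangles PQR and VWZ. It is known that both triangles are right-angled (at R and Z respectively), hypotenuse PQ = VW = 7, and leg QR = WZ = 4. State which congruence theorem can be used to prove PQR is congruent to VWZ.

The given information matches HL: The hypotenuse and one leg of two right triangles are equal (Hypotenuse-Leg).

HL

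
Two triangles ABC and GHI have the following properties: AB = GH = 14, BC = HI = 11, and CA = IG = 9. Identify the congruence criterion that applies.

Consider the given information: AB = GH = 14, BC = HI = 11, and CA = IG = 9
This is not SAS or ASA: SAS requires two sides and the included angle between them. ASA requires two angles and the side between them.
The correct criterion is SSS. All three pairs of corresponding sides are equal (Side-Side-Side).

SSS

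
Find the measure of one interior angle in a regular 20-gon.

Each interior angle of a regular n-gon is (n - 2) * 180 / n.
For n = 20: (20 - 2) * 180 / 20 = 3240/20 = 162 degrees.

162 degrees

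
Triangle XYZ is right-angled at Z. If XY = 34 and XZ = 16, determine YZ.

By the Pythagorean theorem: YZ^2 = XY^2 - XZ^2
YZ^2 = 34^2 - 16^2 = 1156 - 256 = 900
YZ = sqrt(900) = 30

30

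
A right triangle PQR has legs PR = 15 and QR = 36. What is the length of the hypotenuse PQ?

PQ = sqrt(15^2 + 36^2) = sqrt(1521) = 39

39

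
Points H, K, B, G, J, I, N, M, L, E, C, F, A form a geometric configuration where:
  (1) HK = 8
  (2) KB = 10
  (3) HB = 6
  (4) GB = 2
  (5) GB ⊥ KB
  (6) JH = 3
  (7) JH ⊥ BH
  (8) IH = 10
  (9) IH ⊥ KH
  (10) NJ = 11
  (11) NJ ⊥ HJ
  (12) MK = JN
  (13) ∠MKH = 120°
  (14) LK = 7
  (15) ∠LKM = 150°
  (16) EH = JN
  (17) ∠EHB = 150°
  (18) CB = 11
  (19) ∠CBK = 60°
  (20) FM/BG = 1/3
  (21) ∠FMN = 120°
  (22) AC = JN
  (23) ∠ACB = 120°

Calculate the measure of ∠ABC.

From the given relations: AC = JN = 11.
Step 1: By the law of cosines on triangle BCA: BA² = 11² + 11² − 2·11·11·cos(120°) = 363, so BA = 11·√3.
Step 2: By the inverse law of cosines on triangle ABC: cos(∠ABC) = ((11·√3)² + 11² − 11²) / (2·11·√3·11) = 363/419.16 = 0.866, so ∠ABC = 30°.

Therefore, the measure of angle ∠ABC = 30°.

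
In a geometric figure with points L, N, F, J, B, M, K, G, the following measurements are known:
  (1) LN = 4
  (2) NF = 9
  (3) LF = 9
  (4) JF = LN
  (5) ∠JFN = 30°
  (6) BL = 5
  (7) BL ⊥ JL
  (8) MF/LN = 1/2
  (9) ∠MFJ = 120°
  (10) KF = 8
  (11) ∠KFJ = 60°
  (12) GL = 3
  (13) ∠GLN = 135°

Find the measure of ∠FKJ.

From the given relations: JF = LN = 4.
Step 1: By the law of cosines on triangle KFJ: KJ² = 8² + 4² − 2·8·4·cos(60°) = 48, so KJ = 4·√3.
Step 2: By the inverse law of cosines on triangle FKJ: cos(∠FKJ) = (8² + (4·√3)² − 4²) / (2·8·4·√3) = 96/110.85 = 0.866, so ∠FKJ = 30°.

Therefore, the measure of angle ∠FKJ = 30°.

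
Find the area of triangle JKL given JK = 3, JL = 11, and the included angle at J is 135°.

Area = (1/2)(3)(11) sin(135°) = (1/2)(3)(11)(sqrt(2)/2) = 33*sqrt(2)/4

33*sqrt(2)/4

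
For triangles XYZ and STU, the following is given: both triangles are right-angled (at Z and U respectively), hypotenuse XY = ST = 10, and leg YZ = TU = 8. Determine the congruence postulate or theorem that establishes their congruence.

The given information matches HL: The hypotenuse and one leg of two right triangles are equal (Hypotenuse-Leg).

HL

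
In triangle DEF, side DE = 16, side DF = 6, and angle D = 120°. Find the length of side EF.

Law of cosines: EF^2 = 16^2 + 6^2 - 2(16)(6)cos(120°) = 388, so EF = 2*sqrt(97).

2*sqrt(97)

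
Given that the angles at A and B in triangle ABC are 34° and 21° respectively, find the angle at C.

The interior angles sum to 180°: angle C = 180 - 34 - 21 = 125°.
The triangle is obtuse (angles 34°, 21°, 125°).

125 degrees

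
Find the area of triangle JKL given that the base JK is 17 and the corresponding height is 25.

Area = (1/2) * base * height
Area = (1/2) * 17 * 25
Area = 425/2

425/2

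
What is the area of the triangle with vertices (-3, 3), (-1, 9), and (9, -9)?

Using the Shoelace formula for a triangle:
Area = (1/2)|x0(y1 - y2) + x1(y2 - y0) + x2(y0 - y1)|
Area = (1/2)|-3(9 - -9) + -1(-9 - 3) + 9(3 - 9)|
Area = (1/2)|-54 + 12 + -54|
Area = (1/2)|-96|
Area = (1/2)(96)
Area = 48

48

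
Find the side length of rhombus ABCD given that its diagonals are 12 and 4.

Half-diagonals are 6 and 2. side = sqrt(6^2 + 2^2) = sqrt(40) = 2*sqrt(10)

2*sqrt(10)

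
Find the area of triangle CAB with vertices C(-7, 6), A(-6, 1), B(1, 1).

The Shoelace formula computes the area from vertex coordinates by summing cross products.
For vertices (-7,6), (-6,1), (1,1):
Signed sum = -7*1 - -6*6 + -6*1 - 1*1 + 1*6 - -7*1
= 29 + -7 + 13 = 35
Area = (1/2)|35| = 35/2.

35/2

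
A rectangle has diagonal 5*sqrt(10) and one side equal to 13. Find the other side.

Using the Pythagorean theorem: d^2 = a^2 + b^2
b^2 = d^2 - a^2
b^2 = 250 - 169
b^2 = 81
b = sqrt(81) = 9

9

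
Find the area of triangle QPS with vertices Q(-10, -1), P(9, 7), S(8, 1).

Using the Shoelace formula for a triangle:
Area = (1/2)|x0(y1 - y2) + x1(y2 - y0) + x2(y0 - y1)|
Area = (1/2)|-10(7 - 1) + 9(1 - -1) + 8(-1 - 7)|
Area = (1/2)|-60 + 18 + -64|
Area = (1/2)|-106|
Area = (1/2)(106)
Area = 53

53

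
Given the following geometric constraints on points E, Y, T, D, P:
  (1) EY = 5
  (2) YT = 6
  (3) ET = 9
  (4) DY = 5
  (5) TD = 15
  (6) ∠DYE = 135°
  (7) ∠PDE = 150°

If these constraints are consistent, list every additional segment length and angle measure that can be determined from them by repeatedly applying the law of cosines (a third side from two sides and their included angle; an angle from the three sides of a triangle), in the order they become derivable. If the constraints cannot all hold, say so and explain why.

These constraints are not satisfiable: by the triangle inequality in triangle YTD, (2) YT = 6 and (4) DY = 5 force TD ≤ 6 + 5 = 11, but (5) says TD = 15. No planar figure meets all of them, so nothing further can be derived.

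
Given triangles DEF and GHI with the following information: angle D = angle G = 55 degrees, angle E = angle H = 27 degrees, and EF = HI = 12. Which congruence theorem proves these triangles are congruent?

The given information matches AAS: Two pairs of corresponding angles and a non-included side are equal (Angle-Angle-Side).

AAS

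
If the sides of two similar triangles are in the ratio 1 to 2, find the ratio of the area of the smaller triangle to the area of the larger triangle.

Area ratio = (side ratio)^2 = (1/2)^2 = 1:4.

1:4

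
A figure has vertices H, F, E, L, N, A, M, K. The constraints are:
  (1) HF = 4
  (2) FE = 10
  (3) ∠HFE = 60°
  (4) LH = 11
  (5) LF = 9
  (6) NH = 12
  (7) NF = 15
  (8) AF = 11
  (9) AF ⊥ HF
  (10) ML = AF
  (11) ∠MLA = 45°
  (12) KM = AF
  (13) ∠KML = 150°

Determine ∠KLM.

From the given relations: ML = AF = 11; KM = AF = 11.
Step 1: By the law of cosines on triangle LMK: LK² = 11² + 11² − 2·11·11·cos(150°) = 451.58, so LK ≈ 21.25.
Step 2: By the inverse law of cosines on triangle KLM: cos(∠KLM) = (21.25² + 11² − 11²) / (2·21.25·11) = 451.58/467.51 = 0.9659, so ∠KLM = 15°.

Therefore, the measure of angle ∠KLM = 15°.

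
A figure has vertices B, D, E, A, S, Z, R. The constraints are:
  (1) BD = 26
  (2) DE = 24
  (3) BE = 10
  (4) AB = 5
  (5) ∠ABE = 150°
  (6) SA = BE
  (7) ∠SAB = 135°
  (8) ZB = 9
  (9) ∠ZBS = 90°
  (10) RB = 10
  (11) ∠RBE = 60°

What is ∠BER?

Step 1: By the law of cosines on triangle EBR: ER² = 10² + 10² − 2·10·10·cos(60°) = 100, so ER = 10.
Step 2: By the inverse law of cosines on triangle BER: cos(∠BER) = (10² + 10² − 10²) / (2·10·10) = 100/200 = 0.5, so ∠BER = 60°.

Therefore, the measure of angle ∠BER = 60°.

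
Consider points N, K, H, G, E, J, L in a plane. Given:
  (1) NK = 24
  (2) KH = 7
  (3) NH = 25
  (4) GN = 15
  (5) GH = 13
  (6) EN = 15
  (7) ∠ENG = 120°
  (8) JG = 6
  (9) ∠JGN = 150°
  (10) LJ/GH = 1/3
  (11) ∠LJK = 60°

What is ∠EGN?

Step 1: By the law of cosines on triangle GNE: GE² = 15² + 15² − 2·15·15·cos(120°) = 675, so GE = 15·√3.
Step 2: By the inverse law of cosines on triangle EGN: cos(∠EGN) = ((15·√3)² + 15² − 15²) / (2·15·√3·15) = 675/779.42 = 0.866, so ∠EGN = 30°.

Therefore, the measure of angle ∠EGN = 30°.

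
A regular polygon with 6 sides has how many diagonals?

Each of the 6 vertices connects to 3 non-adjacent vertices via diagonals.
Total connections = 6 × 3 = 18, but each diagonal is counted twice.
Number of diagonals = 18 / 2 = 9.

9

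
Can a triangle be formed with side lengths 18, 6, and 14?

Sort the sides: 6, 14, 18.
It suffices to check that the sum of the two smallest exceeds the largest:
6 + 14 = 20 > 18. ✓
Yes, a valid triangle can be formed.

Yes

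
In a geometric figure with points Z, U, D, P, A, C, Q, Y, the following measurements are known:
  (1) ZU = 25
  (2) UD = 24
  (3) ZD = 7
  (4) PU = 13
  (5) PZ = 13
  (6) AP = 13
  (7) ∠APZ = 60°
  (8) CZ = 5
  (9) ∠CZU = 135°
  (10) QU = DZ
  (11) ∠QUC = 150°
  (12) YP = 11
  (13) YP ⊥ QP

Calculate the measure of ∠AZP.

Step 1: By the law of cosines on triangle ZPA: ZA² = 13² + 13² − 2·13·13·cos(60°) = 169, so ZA = 13.
Step 2: By the inverse law of cosines on triangle AZP: cos(∠AZP) = (13² + 13² − 13²) / (2·13·13) = 169/338 = 0.5, so ∠AZP = 60°.

Therefore, the measure of angle ∠AZP = 60°.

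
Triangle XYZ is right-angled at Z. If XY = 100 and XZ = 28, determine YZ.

Rearranging the Pythagorean theorem to solve for the unknown leg:
leg^2 = hypotenuse^2 - known_leg^2 = 10000 - 784 = 9216
leg = sqrt(9216) = 96.

96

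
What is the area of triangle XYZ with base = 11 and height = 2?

Area = (1/2)(11)(2) = 11

11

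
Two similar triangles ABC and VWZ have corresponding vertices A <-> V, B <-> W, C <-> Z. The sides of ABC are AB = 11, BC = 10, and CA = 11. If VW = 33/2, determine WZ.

k = 33/2/11 = 3/2. WZ = 3/2 * 10 = 15.

15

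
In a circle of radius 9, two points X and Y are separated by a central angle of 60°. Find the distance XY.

Chord length = 2r sin(θ/2)
= 2 × 9 × sin(60°/2)
= 2 × 9 × sin(30°)
= 9

9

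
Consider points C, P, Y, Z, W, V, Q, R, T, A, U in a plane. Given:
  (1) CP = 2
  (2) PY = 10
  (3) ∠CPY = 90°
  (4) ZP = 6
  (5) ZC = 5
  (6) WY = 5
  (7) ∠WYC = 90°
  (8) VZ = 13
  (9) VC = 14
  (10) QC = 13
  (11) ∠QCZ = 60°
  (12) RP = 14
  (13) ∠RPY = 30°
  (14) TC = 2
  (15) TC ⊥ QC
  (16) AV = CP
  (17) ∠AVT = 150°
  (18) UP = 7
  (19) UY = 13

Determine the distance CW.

Step 1: By the law of cosines on triangle CPY: CY² = 2² + 10² − 2·2·10·cos(90°) = 104, so CY = 2·√26.
Step 2: By the law of cosines on triangle CYW: CW² = (2·√26)² + 5² − 2·2·√26·5·cos(90°) = 129, so CW = √129.

Therefore, the length of CW = √129.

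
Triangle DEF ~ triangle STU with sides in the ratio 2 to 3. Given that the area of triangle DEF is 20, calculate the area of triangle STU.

Area ratio = (2/3)^2 = 4/9. Area of STU = 20 * 9/4 = 45.

45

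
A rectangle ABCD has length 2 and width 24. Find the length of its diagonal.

Using the Pythagorean theorem:
d² = 2² + 24² = 4 + 576 = 580
d = sqrt(580) = 2*sqrt(145)

2*sqrt(145)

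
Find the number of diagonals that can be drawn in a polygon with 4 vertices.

Total line segments between 4 vertices = C(4,2) = 6.
Subtract the 4 sides: 6 - 4 = 2 diagonals.

2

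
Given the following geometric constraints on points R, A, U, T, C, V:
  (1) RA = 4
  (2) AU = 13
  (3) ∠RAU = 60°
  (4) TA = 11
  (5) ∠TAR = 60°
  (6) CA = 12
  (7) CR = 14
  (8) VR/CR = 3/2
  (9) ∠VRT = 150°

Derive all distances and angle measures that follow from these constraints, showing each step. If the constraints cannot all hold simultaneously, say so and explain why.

The constraints are consistent.

From the given relations:
  VR = 3/2·CR = 3/2·14 = 21

Step 1: From RA = 4, AU = 13, and ∠RAU = 60°, by the law of cosines:
  RU² = RA² + AU² - 2·RA·AU·cos(60°) = 16 + 169 - 52 = 133
  RU = √133

Step 2: From RA = 4, AT = 11, and ∠RAT = 60°, by the law of cosines:
  RT² = RA² + AT² - 2·RA·AT·cos(60°) = 16 + 121 - 44 = 93
  RT = √93

Step 3: From RA = 4, RC = 14, AC = 12, by the inverse law of cosines:
  cos(∠ARC) = (RA² + RC² - AC²) / (2·RA·RC)
  ∠ARC = 52.62°

Step 4: From AC = 12, AR = 4, CR = 14, by the inverse law of cosines:
  cos(∠CAR) = (AC² + AR² - CR²) / (2·AC·AR)
  ∠CAR = 112.02°

Step 5: From CA = 12, CR = 14, AR = 4, by the inverse law of cosines:
  cos(∠ACR) = (CA² + CR² - AR²) / (2·CA·CR)
  ∠ACR = 15.36°

Step 6: From TR = √93, RV = 21, and ∠TRV = 150°, by the law of cosines:
  TV² = TR² + RV² - 2·TR·RV·cos(150°) = 93 + 441 + 350.8 = 884.8
  TV ≈ 29.75

Step 7: From RA = 4, RT = √93, AT = 11, by the inverse law of cosines:
  cos(∠ART) = (RA² + RT² - AT²) / (2·RA·RT)
  ∠ART = 98.95°

Step 8: From RA = 4, RU = √133, AU = 13, by the inverse law of cosines:
  cos(∠ARU) = (RA² + RU² - AU²) / (2·RA·RU)
  ∠ARU = 102.52°

Step 9: From UA = 13, UR = √133, AR = 4, by the inverse law of cosines:
  cos(∠AUR) = (UA² + UR² - AR²) / (2·UA·UR)
  ∠AUR = 17.48°

Step 10: From TA = 11, TR = √93, AR = 4, by the inverse law of cosines:
  cos(∠ATR) = (TA² + TR² - AR²) / (2·TA·TR)
  ∠ATR = 21.05°

Step 11: From TR = √93, TV = 29.75, RV = 21, by the inverse law of cosines:
  cos(∠RTV) = (TR² + TV² - RV²) / (2·TR·TV)
  ∠RTV = 20.67°

Step 12: From VR = 21, VT = 29.75, RT = √93, by the inverse law of cosines:
  cos(∠RVT) = (VR² + VT² - RT²) / (2·VR·VT)
  ∠RVT = 9.33°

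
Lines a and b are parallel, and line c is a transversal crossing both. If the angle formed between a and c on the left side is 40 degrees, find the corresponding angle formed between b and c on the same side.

When a transversal crosses parallel lines, angles in the same position at each intersection are called corresponding angles.
These are always equal, so the answer is 40 degrees.

40 degrees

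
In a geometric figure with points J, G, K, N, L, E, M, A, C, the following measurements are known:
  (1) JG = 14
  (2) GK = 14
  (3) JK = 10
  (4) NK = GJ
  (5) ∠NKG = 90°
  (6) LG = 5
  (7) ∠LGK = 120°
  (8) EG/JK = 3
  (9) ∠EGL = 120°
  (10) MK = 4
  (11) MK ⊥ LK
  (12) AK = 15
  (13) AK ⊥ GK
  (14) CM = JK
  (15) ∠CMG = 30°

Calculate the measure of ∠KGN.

From the given relations: NK = GJ = 14.
Step 1: By the law of cosines on triangle GKN: GN² = 14² + 14² − 2·14·14·cos(90°) = 392, so GN = 14·√2.
Step 2: By the inverse law of cosines on triangle KGN: cos(∠KGN) = (14² + (14·√2)² − 14²) / (2·14·14·√2) = 392/554.37 = 0.7071, so ∠KGN = 45°.

Therefore, the measure of angle ∠KGN = 45°.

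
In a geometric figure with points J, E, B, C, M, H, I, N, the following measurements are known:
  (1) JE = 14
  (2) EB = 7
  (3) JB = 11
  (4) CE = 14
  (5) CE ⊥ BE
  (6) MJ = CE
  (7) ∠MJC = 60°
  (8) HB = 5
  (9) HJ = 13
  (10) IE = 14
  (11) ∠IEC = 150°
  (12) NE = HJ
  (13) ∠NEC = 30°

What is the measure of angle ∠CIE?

Step 1: By the law of cosines on triangle IEC: IC² = 14² + 14² − 2·14·14·cos(150°) = 731.48, so IC ≈ 27.05.
Step 2: By the inverse law of cosines on triangle CIE: cos(∠CIE) = (27.05² + 14² − 14²) / (2·27.05·14) = 731.48/757.29 = 0.9659, so ∠CIE = 15°.

Therefore, the measure of angle ∠CIE = 15°.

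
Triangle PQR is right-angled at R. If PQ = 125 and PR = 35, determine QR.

By the Pythagorean theorem: QR^2 = PQ^2 - PR^2
QR^2 = 125^2 - 35^2 = 15625 - 1225 = 14400
QR = sqrt(14400) = 120

120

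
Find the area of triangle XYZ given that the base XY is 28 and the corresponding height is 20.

Area = (1/2) * base * height
Area = (1/2) * 28 * 20
Area = 280

280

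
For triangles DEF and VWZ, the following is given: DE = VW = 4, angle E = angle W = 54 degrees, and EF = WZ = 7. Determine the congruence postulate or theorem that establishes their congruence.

The given information matches SAS: Two pairs of corresponding sides and the included angle are equal (Side-Angle-Side).

SAS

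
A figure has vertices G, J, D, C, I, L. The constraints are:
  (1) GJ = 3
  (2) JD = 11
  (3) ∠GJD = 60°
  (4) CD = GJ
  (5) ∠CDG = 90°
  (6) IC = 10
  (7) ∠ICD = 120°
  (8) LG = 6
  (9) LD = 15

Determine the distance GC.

From the given relations: CD = GJ = 3.
Step 1: By the law of cosines on triangle GJD: GD² = 3² + 11² − 2·3·11·cos(60°) = 97, so GD = √97.
Step 2: By the law of cosines on triangle GDC: GC² = √97² + 3² − 2·√97·3·cos(90°) = 106, so GC = √106.

Therefore, the length of GC = √106.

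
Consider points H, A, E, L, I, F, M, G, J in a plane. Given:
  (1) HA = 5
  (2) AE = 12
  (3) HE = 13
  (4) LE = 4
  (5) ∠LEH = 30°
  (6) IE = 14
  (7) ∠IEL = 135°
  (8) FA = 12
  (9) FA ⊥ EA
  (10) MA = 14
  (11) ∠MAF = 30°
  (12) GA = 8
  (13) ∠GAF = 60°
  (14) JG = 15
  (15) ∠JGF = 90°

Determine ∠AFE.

Step 1: By the law of cosines on triangle FAE: FE² = 12² + 12² − 2·12·12·cos(90°) = 288, so FE = 12·√2.
Step 2: By the inverse law of cosines on triangle AFE: cos(∠AFE) = (12² + (12·√2)² − 12²) / (2·12·12·√2) = 288/407.29 = 0.7071, so ∠AFE = 45°.

Therefore, the measure of angle ∠AFE = 45°.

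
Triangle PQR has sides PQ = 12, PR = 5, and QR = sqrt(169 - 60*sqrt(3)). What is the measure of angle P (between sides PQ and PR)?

When all three sides of a triangle are known, the law of cosines can be rearranged to find any angle.
cos(C) = (a² + b² - c²) / (2ab) gives cos(P) = sqrt(3)/2.
Taking the inverse cosine: P = 30°.

30°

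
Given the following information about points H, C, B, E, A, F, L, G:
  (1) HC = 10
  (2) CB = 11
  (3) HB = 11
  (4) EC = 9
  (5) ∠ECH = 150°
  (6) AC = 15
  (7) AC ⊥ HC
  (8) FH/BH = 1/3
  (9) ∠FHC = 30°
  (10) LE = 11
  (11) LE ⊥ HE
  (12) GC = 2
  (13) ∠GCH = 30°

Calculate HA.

Step 1: By the law of cosines on triangle HCA: HA² = 10² + 15² − 2·10·15·cos(90°) = 325, so HA = 5·√13.

Therefore, the length of HA = 5·√13.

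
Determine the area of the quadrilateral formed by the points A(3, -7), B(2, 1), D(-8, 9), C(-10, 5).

The Shoelace formula works by pairing each vertex with the next (cycling back to the first).
For each pair, compute x_i*y_(i+1) - x_(i+1)*y_i:
  (3*1 - 2*-7) = 17
  (2*9 - -8*1) = 26
  (-8*5 - -10*9) = 50
  (-10*-7 - 3*5) = 55
Taking half the absolute value of the total: Area = (1/2)(148) = 74.

74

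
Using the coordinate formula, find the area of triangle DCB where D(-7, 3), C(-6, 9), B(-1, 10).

Shoelace: Area = (1/2)|-7(9-10) + -6(10-3) + -1(3-9)| = (1/2)(29) = 29/2

29/2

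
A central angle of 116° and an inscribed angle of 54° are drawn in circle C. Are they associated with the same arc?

By the inscribed angle theorem, the inscribed angle for a central angle of 116° should be 116° / 2 = 58°.
The given inscribed angle is 54°, which does not equal 58°.
Therefore, no, they do not correspond to the same arc.

No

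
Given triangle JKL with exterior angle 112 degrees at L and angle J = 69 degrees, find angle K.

The exterior angle theorem states that an exterior angle equals the sum of the two non-adjacent interior angles.
So 112 = 69 + angle K, which gives angle K = 112 - 69 = 43 degrees.

43 degrees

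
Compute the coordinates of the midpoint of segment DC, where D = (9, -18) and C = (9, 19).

M = ((x₁ + x₂)/2, (y₁ + y₂)/2)
= ((9 + 9)/2, (-18 + 19)/2)
= (18/2, 1/2) = (9, 1/2)

(9, 1/2)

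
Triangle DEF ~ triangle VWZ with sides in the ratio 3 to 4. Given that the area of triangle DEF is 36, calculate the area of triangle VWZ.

Area ratio = (3/4)^2 = 9/16. Area of VWZ = 36 * 16/9 = 64.

64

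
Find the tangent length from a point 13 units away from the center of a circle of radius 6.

Let T be the point of tangency. Then QT ⊥ AT (radius ⊥ tangent).
In right triangle QTA: QA² = QT² + AT²
13² = 6² + AT²
AT² = 133, AT = sqrt(133)

sqrt(133)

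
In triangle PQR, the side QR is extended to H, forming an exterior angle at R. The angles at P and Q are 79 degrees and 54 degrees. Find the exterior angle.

By the exterior angle theorem, an exterior angle of a triangle equals the sum of the two remote interior angles.
Exterior angle = angle P + angle Q
Exterior angle = 79 + 54 = 133 degrees

133 degrees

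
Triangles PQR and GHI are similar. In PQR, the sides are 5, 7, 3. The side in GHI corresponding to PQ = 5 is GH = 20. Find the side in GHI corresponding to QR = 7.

Similar triangles have proportional sides. Setting up the proportion:
GH / PQ = HI / QR
20 / 5 = HI / 7
HI = 7 * 20 / 5 = 28.

28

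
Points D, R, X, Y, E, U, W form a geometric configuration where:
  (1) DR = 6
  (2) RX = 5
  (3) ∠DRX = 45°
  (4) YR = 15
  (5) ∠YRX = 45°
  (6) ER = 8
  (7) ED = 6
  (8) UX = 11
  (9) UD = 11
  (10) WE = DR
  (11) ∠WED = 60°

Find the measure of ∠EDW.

From the given relations: WE = DR = 6.
Step 1: By the law of cosines on triangle DEW: DW² = 6² + 6² − 2·6·6·cos(60°) = 36, so DW = 6.
Step 2: By the inverse law of cosines on triangle EDW: cos(∠EDW) = (6² + 6² − 6²) / (2·6·6) = 36/72 = 0.5, so ∠EDW = 60°.

Therefore, the measure of angle ∠EDW = 60°.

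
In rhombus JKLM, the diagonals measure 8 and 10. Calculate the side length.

The diagonals of a rhombus bisect each other at right angles.
Half-diagonals: 8/2 = 4 and 10/2 = 5
side = sqrt(4^2 + 5^2)
side = sqrt(16 + 25)
side = sqrt(41)

sqrt(41)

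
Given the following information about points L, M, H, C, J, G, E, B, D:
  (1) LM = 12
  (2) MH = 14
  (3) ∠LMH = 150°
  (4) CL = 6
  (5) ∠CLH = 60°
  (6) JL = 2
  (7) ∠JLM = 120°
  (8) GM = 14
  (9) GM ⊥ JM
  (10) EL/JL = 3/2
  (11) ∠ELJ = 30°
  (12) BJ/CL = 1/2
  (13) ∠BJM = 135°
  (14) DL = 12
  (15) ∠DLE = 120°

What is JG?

Step 1: By the law of cosines on triangle JLM: JM² = 2² + 12² − 2·2·12·cos(120°) = 172, so JM = 2·√43.
Step 2: By the law of cosines on triangle JMG: JG² = (2·√43)² + 14² − 2·2·√43·14·cos(90°) = 368, so JG = 4·√23.

Therefore, the length of JG = 4·√23.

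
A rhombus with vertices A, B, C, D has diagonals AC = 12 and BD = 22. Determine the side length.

Half-diagonals are 6 and 11. side = sqrt(6^2 + 11^2) = sqrt(157)

sqrt(157)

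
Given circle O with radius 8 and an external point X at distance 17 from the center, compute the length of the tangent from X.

tangent = √(d² - r²) = √(17² - 8²) = √(289 - 64) = √225 = 15

15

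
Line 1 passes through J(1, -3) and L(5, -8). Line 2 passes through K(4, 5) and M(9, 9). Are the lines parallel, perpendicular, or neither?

Slope of line 1: m1 = (-8 - -3)/(5 - 1) = -5/4 = -5/4
Slope of line 2: m2 = (9 - 5)/(9 - 4) = 4/5 = 4/5
Two lines are perpendicular when the product of their slopes is -1 (negative reciprocals).
m1 * m2 = (-5/4) * (4/5) = -1, confirming perpendicularity.

Perpendicular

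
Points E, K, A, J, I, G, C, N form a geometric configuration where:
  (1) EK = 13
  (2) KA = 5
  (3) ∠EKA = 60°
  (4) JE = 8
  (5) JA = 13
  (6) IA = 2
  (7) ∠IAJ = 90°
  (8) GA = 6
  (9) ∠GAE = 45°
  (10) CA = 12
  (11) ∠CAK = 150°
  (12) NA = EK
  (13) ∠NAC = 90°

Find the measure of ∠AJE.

Step 1: By the law of cosines on triangle AKE: AE² = 5² + 13² − 2·5·13·cos(60°) = 129, so AE = √129.
Step 2: By the inverse law of cosines on triangle AJE: cos(∠AJE) = (13² + 8² − √129²) / (2·13·8) = 104/208 = 0.5, so ∠AJE = 60°.

Therefore, the measure of angle ∠AJE = 60°.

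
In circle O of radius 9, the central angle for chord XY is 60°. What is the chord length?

Chord = 2(9) sin(30°) = 9

9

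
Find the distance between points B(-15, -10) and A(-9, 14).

The horizontal distance is |-9 - -15| = 6 and the vertical distance is |14 - -10| = 24.
By the Pythagorean theorem, d = sqrt(6^2 + 24^2) = sqrt(612) = 6*sqrt(17).

6*sqrt(17)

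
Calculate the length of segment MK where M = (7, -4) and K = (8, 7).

d = sqrt((1)^2 + (11)^2) = sqrt(122)

sqrt(122)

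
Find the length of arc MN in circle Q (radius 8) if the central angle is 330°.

Arc length = 2πr × θ/360
= 2π × 8 × 11/12
= 44*pi/3

44*pi/3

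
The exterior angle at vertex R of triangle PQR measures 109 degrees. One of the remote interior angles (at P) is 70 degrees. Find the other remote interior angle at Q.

angle Q = 109 - 70 = 39 degrees (exterior angle theorem).

39 degrees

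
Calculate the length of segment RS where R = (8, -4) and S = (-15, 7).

The horizontal distance is |-15 - 8| = 23 and the vertical distance is |7 - -4| = 11.
By the Pythagorean theorem, d = sqrt(23^2 + 11^2) = sqrt(650) = 5*sqrt(26).

5*sqrt(26)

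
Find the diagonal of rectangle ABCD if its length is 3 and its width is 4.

A rectangle's diagonal splits it into two right triangles, with the diagonal as the hypotenuse.
By the Pythagorean theorem, d^2 = 3^2 + 4^2 = 25.
Therefore d = sqrt(25) = 5.

5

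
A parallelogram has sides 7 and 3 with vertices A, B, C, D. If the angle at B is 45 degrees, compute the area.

The area of a parallelogram equals the product of two adjacent sides times the sine of the included angle.
This is because the height equals 3 * sin(45°) = 3*sqrt(2)/2.
Area = 7 * 3*sqrt(2)/2 = 21*sqrt(2)/2

21*sqrt(2)/2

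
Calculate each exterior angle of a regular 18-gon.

Each exterior angle of a regular n-gon is 360 / n.
For n = 18: 360 / 18 = 20 degrees.

20 degrees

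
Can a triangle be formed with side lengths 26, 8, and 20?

For three segments to close into a triangle, no single side can be as long as the other two combined.
The longest side is 26, and 8 + 20 = 28 > 26.
A triangle can be formed.

Yes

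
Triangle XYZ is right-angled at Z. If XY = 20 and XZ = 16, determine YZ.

Rearranging the Pythagorean theorem to solve for the unknown leg:
leg^2 = hypotenuse^2 - known_leg^2 = 400 - 256 = 144
leg = sqrt(144) = 12.

12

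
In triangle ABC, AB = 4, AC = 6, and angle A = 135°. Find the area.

Area = (1/2) * AB * AC * sin(A)
Area = (1/2) * 4 * 6 * sin(135°)
Area = (1/2) * 4 * 6 * sqrt(2)/2
Area = 6*sqrt(2)

6*sqrt(2)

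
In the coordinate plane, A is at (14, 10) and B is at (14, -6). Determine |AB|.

The horizontal distance is |14 - 14| = 0 and the vertical distance is |-6 - 10| = 16.
By the Pythagorean theorem, d = sqrt(0^2 + 16^2) = sqrt(256) = 16.

16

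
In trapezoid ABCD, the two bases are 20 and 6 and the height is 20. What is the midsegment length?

The midsegment (median) of a trapezoid connects the midpoints of the non-parallel sides.
Its length is the average of the two bases: (20 + 6) / 2 = 13.

13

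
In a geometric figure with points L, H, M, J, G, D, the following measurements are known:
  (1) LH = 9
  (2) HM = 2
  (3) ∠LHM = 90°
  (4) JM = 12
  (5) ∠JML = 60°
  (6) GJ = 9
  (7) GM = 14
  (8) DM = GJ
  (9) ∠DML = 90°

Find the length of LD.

From the given relations: DM = GJ = 9.
Step 1: By the law of cosines on triangle LHM: LM² = 9² + 2² − 2·9·2·cos(90°) = 85, so LM = √85.
Step 2: By the law of cosines on triangle LMD: LD² = √85² + 9² − 2·√85·9·cos(90°) = 166, so LD = √166.

Therefore, the length of LD = √166.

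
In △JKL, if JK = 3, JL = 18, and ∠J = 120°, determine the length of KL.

When two sides and the included angle are known, the law of cosines gives the third side.
c^2 = a^2 + b^2 - 2ab cos(C) generalizes the Pythagorean theorem to non-right triangles.
Here: KL^2 = 9 + 324 - 108*(-1/2) = 387
KL = 3*sqrt(43)

3*sqrt(43)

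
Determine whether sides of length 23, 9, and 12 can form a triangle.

Check the triangle inequality: 9 + 12 = 21 ≤ 23.
Since the sum of two sides does not exceed the third, no triangle can be formed.

No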